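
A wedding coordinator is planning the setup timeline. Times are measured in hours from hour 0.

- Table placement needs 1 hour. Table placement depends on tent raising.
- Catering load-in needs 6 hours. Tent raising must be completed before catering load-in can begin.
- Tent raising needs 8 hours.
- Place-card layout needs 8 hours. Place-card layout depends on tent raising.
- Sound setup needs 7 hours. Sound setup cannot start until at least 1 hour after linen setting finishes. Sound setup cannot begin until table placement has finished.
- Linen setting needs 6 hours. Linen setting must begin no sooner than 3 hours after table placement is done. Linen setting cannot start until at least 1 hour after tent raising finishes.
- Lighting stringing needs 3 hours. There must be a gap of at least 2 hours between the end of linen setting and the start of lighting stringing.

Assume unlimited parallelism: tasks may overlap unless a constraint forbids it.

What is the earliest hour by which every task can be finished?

26

Nothing blocks tent raising, so it runs from hour 0 to hour 8.
After tent raising (finishes hour 8), place-card layout can start at hour 8 and finishes at hour 16.
Catering load-in cannot begin until tent raising (finishes hour 8). It runs from hour 8 to 8 + 6 = hour 14.
After tent raising (finishes hour 8), table placement can start at hour 8 and finishes at hour 9.
Linen setting has to wait for table placement (finishes hour 9, plus 3-hour gap → hour 12); tent raising (finishes hour 8, plus 1-hour gap → hour 9). The latest of these is hour 12, so linen setting runs hour 12 to 12 + 6 = hour 18.
Sound setup has to wait for linen setting (finishes hour 18, plus 1-hour gap → hour 19); table placement (finishes hour 9). The latest of these is hour 19, so sound setup runs hour 19 to 19 + 7 = hour 26.
Lighting stringing cannot begin until linen setting (finishes hour 18, plus 2-hour gap → hour 20). It runs from hour 20 to 20 + 3 = hour 23.
All tasks are finished once the last one completes. Finish times: Tent raising at 8, Table placement at 9, Linen setting at 18, Lighting stringing at 23, Sound setup at 26, Catering load-in at 14, Place-card layout at 16. The latest is hour 26.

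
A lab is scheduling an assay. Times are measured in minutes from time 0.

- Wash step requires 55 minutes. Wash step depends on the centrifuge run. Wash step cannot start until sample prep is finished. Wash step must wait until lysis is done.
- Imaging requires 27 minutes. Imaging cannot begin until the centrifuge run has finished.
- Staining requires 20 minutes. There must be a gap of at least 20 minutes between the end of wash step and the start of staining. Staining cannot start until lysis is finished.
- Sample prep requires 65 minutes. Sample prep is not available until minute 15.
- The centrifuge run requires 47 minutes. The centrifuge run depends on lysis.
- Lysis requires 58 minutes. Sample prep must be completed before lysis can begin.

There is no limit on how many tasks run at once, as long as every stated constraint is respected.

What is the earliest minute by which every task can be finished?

280

After its own release at minute 15, sample prep can start at minute 15 and finishes at minute 80.
Lysis cannot begin until sample prep (finishes minute 80). It runs from minute 80 to 80 + 58 = minute 138.
After lysis (finishes minute 138), the centrifuge run can start at minute 138 and finishes at minute 185.
Imaging cannot begin until the centrifuge run (finishes minute 185). It runs from minute 185 to 185 + 27 = minute 212.
Wash step cannot start until the centrifuge run (finishes minute 185); sample prep (finishes minute 80); lysis (finishes minute 138). The controlling bound is minute 185, so wash step finishes at 185 + 55 = minute 240.
Staining needs all of wash step (finishes minute 240, plus 20-minute gap → minute 260); lysis (finishes minute 138). That puts its earliest start at minute 260; it finishes at 260 + 20 = minute 280.
All tasks are finished once the last one completes. Finish times: Sample prep at 80, Lysis at 138, The centrifuge run at 185, Wash step at 240, Staining at 280, Imaging at 212. The latest is minute 280.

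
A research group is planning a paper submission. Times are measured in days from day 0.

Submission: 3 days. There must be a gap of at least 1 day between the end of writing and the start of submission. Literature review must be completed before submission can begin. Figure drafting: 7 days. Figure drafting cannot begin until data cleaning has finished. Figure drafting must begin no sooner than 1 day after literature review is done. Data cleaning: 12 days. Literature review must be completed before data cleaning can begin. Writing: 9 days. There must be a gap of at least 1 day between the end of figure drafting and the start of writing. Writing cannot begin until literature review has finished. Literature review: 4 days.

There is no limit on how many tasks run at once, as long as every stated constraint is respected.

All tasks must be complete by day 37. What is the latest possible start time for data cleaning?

Submission must finish by day 37; it takes 3 days, so it must start by 37 − 3 = day 34.
Since submission (must start by day 34, minus 1-day gap → day 33) depends on it, writing must finish by day 33. Backing off its 9-day duration gives a latest start of day 24.
Figure drafting feeds into writing (must start by day 24, minus 1-day gap → day 23); so figure drafting must finish by day 23 and therefore start by day 16.
Data cleaning must finish before figure drafting (must start by day 16). With a 12-day duration, data cleaning must start by 16 − 12 = day 4.

4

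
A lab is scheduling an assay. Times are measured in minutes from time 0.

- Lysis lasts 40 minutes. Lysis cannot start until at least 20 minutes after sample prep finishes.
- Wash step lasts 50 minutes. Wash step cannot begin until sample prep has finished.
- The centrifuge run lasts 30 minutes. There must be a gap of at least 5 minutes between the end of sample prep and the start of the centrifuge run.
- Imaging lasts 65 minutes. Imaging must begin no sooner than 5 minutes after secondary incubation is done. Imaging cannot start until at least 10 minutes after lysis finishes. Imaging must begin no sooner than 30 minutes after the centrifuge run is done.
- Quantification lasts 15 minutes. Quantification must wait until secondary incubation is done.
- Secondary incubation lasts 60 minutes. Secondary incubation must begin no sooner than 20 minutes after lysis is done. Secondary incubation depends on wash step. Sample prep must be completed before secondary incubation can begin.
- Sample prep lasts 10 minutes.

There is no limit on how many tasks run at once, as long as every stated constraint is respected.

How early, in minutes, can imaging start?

Sample prep has no prerequisites, so it starts at minute 0 and finishes at minute 10.
After sample prep (finishes minute 10), wash step can start at minute 10 and finishes at minute 60.
The centrifuge run cannot begin until sample prep (finishes minute 10, plus 5-minute gap → minute 15). It runs from minute 15 to 15 + 30 = minute 45.
Lysis waits on sample prep (finishes minute 10, plus 20-minute gap → minute 30), so it starts at minute 30 and finishes at 30 + 40 = minute 70.
Secondary incubation has to wait for lysis (finishes minute 70, plus 20-minute gap → minute 90); wash step (finishes minute 60); sample prep (finishes minute 10). The latest of these is minute 90, so secondary incubation runs minute 90 to 90 + 60 = minute 150.
Imaging waits on secondary incubation (finishes minute 150, plus 5-minute gap → minute 155); lysis (finishes minute 70, plus 10-minute gap → minute 80); the centrifuge run (finishes minute 45, plus 30-minute gap → minute 75). The latest of these is minute 155, which is the earliest imaging can start.

155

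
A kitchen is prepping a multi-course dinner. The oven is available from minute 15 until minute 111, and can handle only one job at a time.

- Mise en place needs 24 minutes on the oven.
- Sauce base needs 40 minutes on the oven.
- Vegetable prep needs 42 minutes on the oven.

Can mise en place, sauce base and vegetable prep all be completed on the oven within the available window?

No

The oven window is 111 − 15 = 96 minutes.
Running back to back, the jobs need 24 + 40 + 42 = 106 minutes on the oven.
Since 106 > 96, they cannot all fit.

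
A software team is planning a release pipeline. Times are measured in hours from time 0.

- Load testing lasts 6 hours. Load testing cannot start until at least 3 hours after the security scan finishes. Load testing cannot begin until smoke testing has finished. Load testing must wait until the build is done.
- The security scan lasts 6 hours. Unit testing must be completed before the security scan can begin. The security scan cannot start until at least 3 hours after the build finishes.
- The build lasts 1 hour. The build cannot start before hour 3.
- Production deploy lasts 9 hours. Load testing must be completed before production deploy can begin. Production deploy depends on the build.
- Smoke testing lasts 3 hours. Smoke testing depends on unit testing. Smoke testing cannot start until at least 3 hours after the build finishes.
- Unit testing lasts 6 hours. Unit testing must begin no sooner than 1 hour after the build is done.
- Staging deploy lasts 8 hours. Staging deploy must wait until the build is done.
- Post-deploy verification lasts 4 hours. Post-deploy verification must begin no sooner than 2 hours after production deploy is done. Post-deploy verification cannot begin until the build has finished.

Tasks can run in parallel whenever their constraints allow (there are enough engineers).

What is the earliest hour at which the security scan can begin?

11

After its own release at hour 3, the build can start at hour 3 and finishes at hour 4.
Unit testing waits on the build (finishes hour 4, plus 1-hour gap → hour 5), so it starts at hour 5 and finishes at 5 + 6 = hour 11.
The security scan waits on unit testing (finishes hour 11); the build (finishes hour 4, plus 3-hour gap → hour 7). The latest of these is hour 11, which is the earliest the security scan can start.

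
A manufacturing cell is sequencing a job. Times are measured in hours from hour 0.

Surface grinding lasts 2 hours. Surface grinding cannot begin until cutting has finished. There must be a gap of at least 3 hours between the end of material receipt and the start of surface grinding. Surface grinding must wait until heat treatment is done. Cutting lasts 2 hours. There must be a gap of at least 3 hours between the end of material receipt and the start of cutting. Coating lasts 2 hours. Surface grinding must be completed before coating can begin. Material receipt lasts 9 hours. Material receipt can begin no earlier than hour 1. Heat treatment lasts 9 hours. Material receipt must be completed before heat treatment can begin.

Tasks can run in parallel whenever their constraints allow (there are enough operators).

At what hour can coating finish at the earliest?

Material receipt cannot begin until its own release at hour 1. It runs from hour 1 to 1 + 9 = hour 10.
Heat treatment cannot begin until material receipt (finishes hour 10). It runs from hour 10 to 10 + 9 = hour 19.
Cutting cannot begin until material receipt (finishes hour 10, plus 3-hour gap → hour 13). It runs from hour 13 to 13 + 2 = hour 15.
Surface grinding needs all of cutting (finishes hour 15); material receipt (finishes hour 10, plus 3-hour gap → hour 13); heat treatment (finishes hour 19). That puts its earliest start at hour 19; it finishes at 19 + 2 = hour 21.
After surface grinding (finishes hour 21), coating can start at hour 21 and finishes at hour 23.

23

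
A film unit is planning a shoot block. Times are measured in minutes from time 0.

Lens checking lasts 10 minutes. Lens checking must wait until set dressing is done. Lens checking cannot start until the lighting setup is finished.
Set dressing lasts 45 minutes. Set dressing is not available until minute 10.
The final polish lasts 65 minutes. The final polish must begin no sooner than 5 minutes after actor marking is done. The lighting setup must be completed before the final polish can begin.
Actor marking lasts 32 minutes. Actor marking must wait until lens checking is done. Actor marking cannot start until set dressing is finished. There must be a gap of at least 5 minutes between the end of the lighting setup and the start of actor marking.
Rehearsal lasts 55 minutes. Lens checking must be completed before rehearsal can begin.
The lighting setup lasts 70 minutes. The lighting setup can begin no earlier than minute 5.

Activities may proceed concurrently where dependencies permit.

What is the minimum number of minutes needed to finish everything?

After its own release at minute 5, the lighting setup can start at minute 5 and finishes at minute 75.
Set dressing cannot begin until its own release at minute 10. It runs from minute 10 to 10 + 45 = minute 55.
Lens checking needs all of set dressing (finishes minute 55); the lighting setup (finishes minute 75). That puts its earliest start at minute 75; it finishes at 75 + 10 = minute 85.
Rehearsal waits on lens checking (finishes minute 85), so it starts at minute 85 and finishes at 85 + 55 = minute 140.
Actor marking has to wait for lens checking (finishes minute 85); set dressing (finishes minute 55); the lighting setup (finishes minute 75, plus 5-minute gap → minute 80). The latest of these is minute 85, so actor marking runs minute 85 to 85 + 32 = minute 117.
For the final polish: actor marking (finishes minute 117, plus 5-minute gap → minute 122); the lighting setup (finishes minute 75). Taking the maximum gives a start of minute 122, and it finishes at 122 + 65 = minute 187.
All tasks are finished once the last one completes. Finish times: Set dressing at 55, The lighting setup at 75, Lens checking at 85, Actor marking at 117, Rehearsal at 140, The final polish at 187. The latest is minute 187.

187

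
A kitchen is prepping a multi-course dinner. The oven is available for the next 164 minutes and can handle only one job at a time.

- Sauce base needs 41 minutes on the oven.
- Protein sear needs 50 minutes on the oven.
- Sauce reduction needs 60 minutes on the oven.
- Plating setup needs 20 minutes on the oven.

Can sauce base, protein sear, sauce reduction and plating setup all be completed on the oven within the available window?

No

Running back to back, the jobs need 41 + 50 + 60 + 20 = 171 minutes on the oven.
Since 171 > 164, they cannot all fit.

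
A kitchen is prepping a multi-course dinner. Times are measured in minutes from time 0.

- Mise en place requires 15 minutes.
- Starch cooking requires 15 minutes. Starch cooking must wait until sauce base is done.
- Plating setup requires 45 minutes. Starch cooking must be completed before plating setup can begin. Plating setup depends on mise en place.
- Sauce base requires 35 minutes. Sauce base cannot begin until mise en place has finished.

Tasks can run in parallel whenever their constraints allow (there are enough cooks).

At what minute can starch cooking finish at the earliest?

65

Mise en place has no prerequisites, so it starts at minute 0 and finishes at minute 15.
After mise en place (finishes minute 15), sauce base can start at minute 15 and finishes at minute 50.
Starch cooking cannot begin until sauce base (finishes minute 50). It runs from minute 50 to 50 + 15 = minute 65.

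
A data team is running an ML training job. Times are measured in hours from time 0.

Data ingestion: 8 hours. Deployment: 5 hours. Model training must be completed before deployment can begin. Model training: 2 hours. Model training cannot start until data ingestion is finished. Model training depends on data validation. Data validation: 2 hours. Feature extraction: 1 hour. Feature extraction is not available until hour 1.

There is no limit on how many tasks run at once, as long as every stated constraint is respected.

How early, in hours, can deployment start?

10

Data validation has no prerequisites, so it starts at hour 0 and finishes at hour 2.
Nothing blocks data ingestion, so it runs from hour 0 to hour 8.
Model training cannot start until data ingestion (finishes hour 8); data validation (finishes hour 2). The controlling bound is hour 8, so model training finishes at 8 + 2 = hour 10.
Deployment waits on model training (finishes hour 10), so the earliest it can start is hour 10.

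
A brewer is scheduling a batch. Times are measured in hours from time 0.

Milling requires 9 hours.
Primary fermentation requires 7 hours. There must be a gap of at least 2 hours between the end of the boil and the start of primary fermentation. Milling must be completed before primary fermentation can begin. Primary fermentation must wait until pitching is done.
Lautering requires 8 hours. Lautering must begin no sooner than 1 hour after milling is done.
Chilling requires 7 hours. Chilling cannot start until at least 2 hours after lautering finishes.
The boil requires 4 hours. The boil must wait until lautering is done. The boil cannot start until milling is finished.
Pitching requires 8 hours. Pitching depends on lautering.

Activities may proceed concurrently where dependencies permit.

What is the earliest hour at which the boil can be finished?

22

Milling has no prerequisites, so it starts at hour 0 and finishes at hour 9.
After milling (finishes hour 9, plus 1-hour gap → hour 10), lautering can start at hour 10 and finishes at hour 18.
The boil cannot start until lautering (finishes hour 18); milling (finishes hour 9). The controlling bound is hour 18, so the boil finishes at 18 + 4 = hour 22.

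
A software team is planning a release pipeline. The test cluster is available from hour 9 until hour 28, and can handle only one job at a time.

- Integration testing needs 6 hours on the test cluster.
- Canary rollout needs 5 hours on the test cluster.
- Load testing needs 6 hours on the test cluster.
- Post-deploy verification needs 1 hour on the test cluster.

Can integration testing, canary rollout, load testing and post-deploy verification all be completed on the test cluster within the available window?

Yes

The test cluster window is 28 − 9 = 19 hours.
Running back to back, the jobs need 6 + 5 + 6 + 1 = 18 hours on the test cluster.
Since 18 ≤ 19, they fit within the window.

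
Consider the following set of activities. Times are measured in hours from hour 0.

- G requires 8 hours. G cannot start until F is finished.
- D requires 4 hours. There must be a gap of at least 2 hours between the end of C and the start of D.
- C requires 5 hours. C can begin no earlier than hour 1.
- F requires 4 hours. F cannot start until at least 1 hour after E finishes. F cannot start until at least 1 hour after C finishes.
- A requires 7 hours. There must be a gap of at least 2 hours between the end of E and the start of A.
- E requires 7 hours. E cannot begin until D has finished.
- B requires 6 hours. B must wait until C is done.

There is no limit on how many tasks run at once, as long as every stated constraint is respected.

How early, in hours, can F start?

20

After its own release at hour 1, C can start at hour 1 and finishes at hour 6.
D waits on C (finishes hour 6, plus 2-hour gap → hour 8), so it starts at hour 8 and finishes at 8 + 4 = hour 12.
After D (finishes hour 12), E can start at hour 12 and finishes at hour 19.
F waits on E (finishes hour 19, plus 1-hour gap → hour 20); C (finishes hour 6, plus 1-hour gap → hour 7). The latest of these is hour 20, which is the earliest F can start.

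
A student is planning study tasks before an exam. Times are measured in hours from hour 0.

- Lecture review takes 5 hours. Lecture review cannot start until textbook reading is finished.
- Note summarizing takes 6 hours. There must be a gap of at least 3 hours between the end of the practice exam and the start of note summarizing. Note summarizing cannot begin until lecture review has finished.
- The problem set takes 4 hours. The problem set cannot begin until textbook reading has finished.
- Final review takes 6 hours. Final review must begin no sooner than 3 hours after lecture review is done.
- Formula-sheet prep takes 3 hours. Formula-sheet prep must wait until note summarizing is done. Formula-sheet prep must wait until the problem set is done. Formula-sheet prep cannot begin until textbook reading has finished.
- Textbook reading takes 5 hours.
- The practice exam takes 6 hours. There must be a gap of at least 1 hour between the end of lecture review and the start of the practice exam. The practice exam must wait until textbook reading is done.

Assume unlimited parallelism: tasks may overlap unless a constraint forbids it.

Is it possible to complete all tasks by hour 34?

Textbook reading can start immediately at hour 0; it finishes at hour 5.
After textbook reading (finishes hour 5), the problem set can start at hour 5 and finishes at hour 9.
Lecture review waits on textbook reading (finishes hour 5), so it starts at hour 5 and finishes at 5 + 5 = hour 10.
Final review cannot begin until lecture review (finishes hour 10, plus 3-hour gap → hour 13). It runs from hour 13 to 13 + 6 = hour 19.
For the practice exam: lecture review (finishes hour 10, plus 1-hour gap → hour 11); textbook reading (finishes hour 5). Taking the maximum gives a start of hour 11, and it finishes at 11 + 6 = hour 17.
Note summarizing needs all of the practice exam (finishes hour 17, plus 3-hour gap → hour 20); lecture review (finishes hour 10). That puts its earliest start at hour 20; it finishes at 20 + 6 = hour 26.
Formula-sheet prep has to wait for note summarizing (finishes hour 26); the problem set (finishes hour 9); textbook reading (finishes hour 5). The latest of these is hour 26, so formula-sheet prep runs hour 26 to 26 + 3 = hour 29.
Every task is finished by hour 29, which is no later than the deadline of 34, so the schedule is feasible.

Yes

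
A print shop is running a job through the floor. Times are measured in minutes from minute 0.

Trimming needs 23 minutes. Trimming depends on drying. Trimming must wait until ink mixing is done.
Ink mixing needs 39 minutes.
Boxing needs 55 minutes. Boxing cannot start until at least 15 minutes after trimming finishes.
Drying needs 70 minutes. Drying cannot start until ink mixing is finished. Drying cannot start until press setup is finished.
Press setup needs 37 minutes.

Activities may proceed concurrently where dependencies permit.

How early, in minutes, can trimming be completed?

Press setup can start immediately at minute 0; it finishes at minute 37.
Ink mixing can start immediately at minute 0; it finishes at minute 39.
Drying cannot start until ink mixing (finishes minute 39); press setup (finishes minute 37). The controlling bound is minute 39, so drying finishes at 39 + 70 = minute 109.
Trimming has to wait for drying (finishes minute 109); ink mixing (finishes minute 39). The latest of these is minute 109, so trimming runs minute 109 to 109 + 23 = minute 132.

132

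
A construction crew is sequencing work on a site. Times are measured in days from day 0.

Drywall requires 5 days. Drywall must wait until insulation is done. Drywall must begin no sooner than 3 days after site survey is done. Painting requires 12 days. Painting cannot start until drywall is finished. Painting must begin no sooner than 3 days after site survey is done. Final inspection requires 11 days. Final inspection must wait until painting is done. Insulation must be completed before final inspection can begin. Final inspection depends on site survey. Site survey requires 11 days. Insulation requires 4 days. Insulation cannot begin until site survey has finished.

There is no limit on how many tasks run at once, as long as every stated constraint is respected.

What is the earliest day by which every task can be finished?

43

Site survey has no prerequisites, so it starts at day 0 and finishes at day 11.
After site survey (finishes day 11), insulation can start at day 11 and finishes at day 15.
Drywall has to wait for insulation (finishes day 15); site survey (finishes day 11, plus 3-day gap → day 14). The latest of these is day 15, so drywall runs day 15 to 15 + 5 = day 20.
Painting cannot start until drywall (finishes day 20); site survey (finishes day 11, plus 3-day gap → day 14). The controlling bound is day 20, so painting finishes at 20 + 12 = day 32.
For final inspection: painting (finishes day 32); insulation (finishes day 15); site survey (finishes day 11). Taking the maximum gives a start of day 32, and it finishes at 32 + 11 = day 43.
All tasks are finished once the last one completes. Finish times: Site survey at 11, Insulation at 15, Drywall at 20, Painting at 32, Final inspection at 43. The latest is day 43.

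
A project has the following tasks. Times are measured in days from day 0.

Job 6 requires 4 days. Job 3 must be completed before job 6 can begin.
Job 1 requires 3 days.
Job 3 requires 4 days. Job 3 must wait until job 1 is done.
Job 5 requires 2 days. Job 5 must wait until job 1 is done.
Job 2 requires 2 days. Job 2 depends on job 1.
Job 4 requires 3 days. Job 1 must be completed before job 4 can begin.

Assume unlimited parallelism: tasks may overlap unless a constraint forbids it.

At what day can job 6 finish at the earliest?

Job 1 can start immediately at day 0; it finishes at day 3.
Job 3 waits on job 1 (finishes day 3), so it starts at day 3 and finishes at 3 + 4 = day 7.
After job 3 (finishes day 7), job 6 can start at day 7 and finishes at day 11.

11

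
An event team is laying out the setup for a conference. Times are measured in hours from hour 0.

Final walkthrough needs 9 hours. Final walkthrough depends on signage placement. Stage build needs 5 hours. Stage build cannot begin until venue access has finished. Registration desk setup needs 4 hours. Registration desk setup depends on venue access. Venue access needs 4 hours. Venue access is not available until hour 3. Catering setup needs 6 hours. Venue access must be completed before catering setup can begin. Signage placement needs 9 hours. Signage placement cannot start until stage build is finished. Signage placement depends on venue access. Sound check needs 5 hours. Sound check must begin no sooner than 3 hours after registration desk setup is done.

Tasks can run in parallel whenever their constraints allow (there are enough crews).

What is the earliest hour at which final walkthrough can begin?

Venue access waits on its own release at hour 3, so it starts at hour 3 and finishes at 3 + 4 = hour 7.
Stage build cannot begin until venue access (finishes hour 7). It runs from hour 7 to 7 + 5 = hour 12.
Signage placement needs all of stage build (finishes hour 12); venue access (finishes hour 7). That puts its earliest start at hour 12; it finishes at 12 + 9 = hour 21.
Final walkthrough waits on signage placement (finishes hour 21), so the earliest it can start is hour 21.

21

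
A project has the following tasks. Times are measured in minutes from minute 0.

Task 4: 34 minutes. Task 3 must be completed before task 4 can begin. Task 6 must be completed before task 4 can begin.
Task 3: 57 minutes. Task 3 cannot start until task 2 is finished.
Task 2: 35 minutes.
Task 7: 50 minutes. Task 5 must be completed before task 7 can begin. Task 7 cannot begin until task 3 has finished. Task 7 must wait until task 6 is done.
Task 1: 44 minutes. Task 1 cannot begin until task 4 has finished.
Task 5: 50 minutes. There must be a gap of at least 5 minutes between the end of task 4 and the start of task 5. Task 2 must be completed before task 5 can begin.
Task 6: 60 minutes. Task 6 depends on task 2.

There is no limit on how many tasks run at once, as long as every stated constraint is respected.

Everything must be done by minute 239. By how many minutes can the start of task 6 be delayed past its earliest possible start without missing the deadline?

5

Nothing blocks task 2, so it runs from minute 0 to minute 35.
After task 2 (finishes minute 35), task 6 can start at minute 35 and finishes at minute 95.

Working backward from the deadline:
To finish by minute 239, task 1 (duration 44) must start no later than minute 195.
Task 7 must finish by minute 239; it takes 50 minutes, so it must start by 239 − 50 = minute 189.
Task 5 feeds into task 7 (must start by minute 189); so task 5 must finish by minute 189 and therefore start by minute 139.
Task 4 has several dependents: task 1 (must start by minute 195); task 5 (must start by minute 139, minus 5-minute gap → minute 134). The earliest of those limits is minute 134, so task 4 must start by 134 − 34 = minute 100.
Task 6 has several dependents: task 4 (must start by minute 100); task 7 (must start by minute 189). The earliest of those limits is minute 100, so task 6 must start by 100 − 60 = minute 40.
So task 6 can start as early as minute 35 and as late as minute 40, giving 40 − 35 = 5 minutes of slack.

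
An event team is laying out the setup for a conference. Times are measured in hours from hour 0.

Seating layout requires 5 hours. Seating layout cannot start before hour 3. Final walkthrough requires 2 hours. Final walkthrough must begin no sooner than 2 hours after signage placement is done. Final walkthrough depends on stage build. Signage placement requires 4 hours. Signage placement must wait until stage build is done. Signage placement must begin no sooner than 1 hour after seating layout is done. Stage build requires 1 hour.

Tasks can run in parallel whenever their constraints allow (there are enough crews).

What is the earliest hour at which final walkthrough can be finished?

17

After its own release at hour 3, seating layout can start at hour 3 and finishes at hour 8.
Stage build can start immediately at hour 0; it finishes at hour 1.
Signage placement has to wait for stage build (finishes hour 1); seating layout (finishes hour 8, plus 1-hour gap → hour 9). The latest of these is hour 9, so signage placement runs hour 9 to 9 + 4 = hour 13.
For final walkthrough: signage placement (finishes hour 13, plus 2-hour gap → hour 15); stage build (finishes hour 1). Taking the maximum gives a start of hour 15, and it finishes at 15 + 2 = hour 17.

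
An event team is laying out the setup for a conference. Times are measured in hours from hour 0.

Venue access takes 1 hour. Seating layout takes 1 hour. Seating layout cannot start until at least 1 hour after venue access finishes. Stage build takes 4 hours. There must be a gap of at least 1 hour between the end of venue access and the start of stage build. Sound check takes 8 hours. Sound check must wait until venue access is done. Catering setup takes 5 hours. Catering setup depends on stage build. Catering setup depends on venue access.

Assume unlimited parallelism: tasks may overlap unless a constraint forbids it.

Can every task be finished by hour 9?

No

Venue access has no prerequisites, so it starts at hour 0 and finishes at hour 1.
Sound check waits on venue access (finishes hour 1), so it starts at hour 1 and finishes at 1 + 8 = hour 9.
Seating layout cannot begin until venue access (finishes hour 1, plus 1-hour gap → hour 2). It runs from hour 2 to 2 + 1 = hour 3.
Stage build cannot begin until venue access (finishes hour 1, plus 1-hour gap → hour 2). It runs from hour 2 to 2 + 4 = hour 6.
Catering setup needs all of stage build (finishes hour 6); venue access (finishes hour 1). That puts its earliest start at hour 6; it finishes at 6 + 5 = hour 11.
The earliest everything can be done is hour 11, which is after the deadline of 9, so it is not possible.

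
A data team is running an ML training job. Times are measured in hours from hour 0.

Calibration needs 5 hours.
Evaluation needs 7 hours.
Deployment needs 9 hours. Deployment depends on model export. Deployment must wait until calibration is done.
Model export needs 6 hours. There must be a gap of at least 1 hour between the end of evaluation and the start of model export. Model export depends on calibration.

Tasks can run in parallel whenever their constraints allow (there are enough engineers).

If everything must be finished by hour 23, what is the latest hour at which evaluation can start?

0

Nothing follows deployment; the deadline of hour 23 is its only limit. It must start by 23 − 9 = hour 14.
Since deployment (must start by hour 14) depends on it, model export must finish by hour 14. Backing off its 6-hour duration gives a latest start of hour 8.
Evaluation must finish before model export (must start by hour 8, minus 1-hour gap → hour 7). With a 7-hour duration, evaluation must start by 7 − 7 = hour 0.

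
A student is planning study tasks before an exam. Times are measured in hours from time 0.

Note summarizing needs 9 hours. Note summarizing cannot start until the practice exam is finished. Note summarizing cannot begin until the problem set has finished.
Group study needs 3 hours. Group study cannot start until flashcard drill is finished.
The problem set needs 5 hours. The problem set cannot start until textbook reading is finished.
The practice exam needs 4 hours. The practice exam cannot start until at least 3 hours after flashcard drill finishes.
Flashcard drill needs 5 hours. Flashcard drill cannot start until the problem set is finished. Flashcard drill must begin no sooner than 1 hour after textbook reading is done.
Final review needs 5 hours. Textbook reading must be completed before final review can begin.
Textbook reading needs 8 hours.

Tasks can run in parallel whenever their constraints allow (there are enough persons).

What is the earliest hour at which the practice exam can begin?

21

Textbook reading can start immediately at hour 0; it finishes at hour 8.
The problem set waits on textbook reading (finishes hour 8), so it starts at hour 8 and finishes at 8 + 5 = hour 13.
Flashcard drill needs all of the problem set (finishes hour 13); textbook reading (finishes hour 8, plus 1-hour gap → hour 9). That puts its earliest start at hour 13; it finishes at 13 + 5 = hour 18.
The practice exam waits on flashcard drill (finishes hour 18, plus 3-hour gap → hour 21), so the earliest it can start is hour 21.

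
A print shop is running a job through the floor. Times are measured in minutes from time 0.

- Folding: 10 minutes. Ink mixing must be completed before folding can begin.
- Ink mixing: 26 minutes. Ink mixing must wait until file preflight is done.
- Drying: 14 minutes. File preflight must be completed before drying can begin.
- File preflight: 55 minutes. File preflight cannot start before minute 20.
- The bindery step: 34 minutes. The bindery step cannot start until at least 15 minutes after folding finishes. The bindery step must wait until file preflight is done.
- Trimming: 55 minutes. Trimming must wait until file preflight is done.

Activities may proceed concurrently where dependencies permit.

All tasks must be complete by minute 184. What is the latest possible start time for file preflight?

44

The bindery step must finish by minute 184; it takes 34 minutes, so it must start by 184 − 34 = minute 150.
Folding must finish before the bindery step (must start by minute 150, minus 15-minute gap → minute 135). With a 10-minute duration, folding must start by 135 − 10 = minute 125.
Ink mixing must finish before folding (must start by minute 125). With a 26-minute duration, ink mixing must start by 125 − 26 = minute 99.
Drying must finish by minute 184; it takes 14 minutes, so it must start by 184 − 14 = minute 170.
Nothing follows trimming; the deadline of minute 184 is its only limit. It must start by 184 − 55 = minute 129.
For file preflight: ink mixing (must start by minute 99); drying (must start by minute 170); trimming (must start by minute 129); the bindery step (must start by minute 150). The most restrictive is minute 99; with a 55-minute duration, file preflight must start by minute 44.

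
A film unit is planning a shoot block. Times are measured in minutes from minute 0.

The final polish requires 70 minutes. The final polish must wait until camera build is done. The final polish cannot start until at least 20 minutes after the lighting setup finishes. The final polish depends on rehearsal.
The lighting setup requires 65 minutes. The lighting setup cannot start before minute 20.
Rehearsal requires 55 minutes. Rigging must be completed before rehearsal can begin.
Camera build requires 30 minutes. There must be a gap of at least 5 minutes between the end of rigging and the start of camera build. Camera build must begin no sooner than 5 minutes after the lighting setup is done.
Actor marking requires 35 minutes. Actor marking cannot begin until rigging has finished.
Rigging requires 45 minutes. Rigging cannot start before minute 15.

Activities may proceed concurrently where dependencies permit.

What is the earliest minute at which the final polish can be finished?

The lighting setup waits on its own release at minute 20, so it starts at minute 20 and finishes at 20 + 65 = minute 85.
Rigging waits on its own release at minute 15, so it starts at minute 15 and finishes at 15 + 45 = minute 60.
Rehearsal cannot begin until rigging (finishes minute 60). It runs from minute 60 to 60 + 55 = minute 115.
Camera build has to wait for rigging (finishes minute 60, plus 5-minute gap → minute 65); the lighting setup (finishes minute 85, plus 5-minute gap → minute 90). The latest of these is minute 90, so camera build runs minute 90 to 90 + 30 = minute 120.
The final polish has to wait for camera build (finishes minute 120); the lighting setup (finishes minute 85, plus 20-minute gap → minute 105); rehearsal (finishes minute 115). The latest of these is minute 120, so the final polish runs minute 120 to 120 + 70 = minute 190.

190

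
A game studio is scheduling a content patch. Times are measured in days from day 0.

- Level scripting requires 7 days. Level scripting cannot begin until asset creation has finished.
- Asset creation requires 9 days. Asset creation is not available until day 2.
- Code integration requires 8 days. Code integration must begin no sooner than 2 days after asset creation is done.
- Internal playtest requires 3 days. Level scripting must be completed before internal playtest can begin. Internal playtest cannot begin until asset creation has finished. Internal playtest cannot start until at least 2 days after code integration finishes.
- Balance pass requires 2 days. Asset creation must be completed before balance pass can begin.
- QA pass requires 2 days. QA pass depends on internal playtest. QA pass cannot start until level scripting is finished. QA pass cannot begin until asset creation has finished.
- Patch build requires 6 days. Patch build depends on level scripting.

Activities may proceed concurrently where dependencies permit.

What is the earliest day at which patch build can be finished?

24

Asset creation cannot begin until its own release at day 2. It runs from day 2 to 2 + 9 = day 11.
Level scripting waits on asset creation (finishes day 11), so it starts at day 11 and finishes at 11 + 7 = day 18.
Patch build waits on level scripting (finishes day 18), so it starts at day 18 and finishes at 18 + 6 = day 24.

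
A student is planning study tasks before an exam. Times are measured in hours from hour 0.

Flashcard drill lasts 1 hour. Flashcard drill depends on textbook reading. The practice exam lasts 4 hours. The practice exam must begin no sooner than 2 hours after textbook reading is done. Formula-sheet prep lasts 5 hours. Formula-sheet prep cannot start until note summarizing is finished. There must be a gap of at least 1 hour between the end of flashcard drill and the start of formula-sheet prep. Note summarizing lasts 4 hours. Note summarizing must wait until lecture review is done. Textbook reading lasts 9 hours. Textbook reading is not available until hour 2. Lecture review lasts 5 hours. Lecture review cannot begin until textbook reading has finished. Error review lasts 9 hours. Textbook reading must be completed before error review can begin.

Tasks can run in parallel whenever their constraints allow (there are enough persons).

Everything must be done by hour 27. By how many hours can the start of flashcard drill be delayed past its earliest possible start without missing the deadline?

9

After its own release at hour 2, textbook reading can start at hour 2 and finishes at hour 11.
Flashcard drill waits on textbook reading (finishes hour 11), so it starts at hour 11 and finishes at 11 + 1 = hour 12.

Working backward from the deadline:
Formula-sheet prep has no dependents, so it just needs to finish by hour 27. Starting by 27 − 5 = hour 22 achieves that.
Flashcard drill must finish before formula-sheet prep (must start by hour 22, minus 1-hour gap → hour 21). With a 1-hour duration, flashcard drill must start by 21 − 1 = hour 20.
So flashcard drill can start as early as hour 11 and as late as hour 20, giving 20 − 11 = 9 hours of slack.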